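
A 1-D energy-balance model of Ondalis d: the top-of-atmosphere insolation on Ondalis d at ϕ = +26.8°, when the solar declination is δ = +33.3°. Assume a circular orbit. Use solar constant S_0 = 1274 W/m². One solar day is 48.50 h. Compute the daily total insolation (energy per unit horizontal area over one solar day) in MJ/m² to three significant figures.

cos h₀ = −tan(+26.8°) tan(+33.300°) = -0.3318, h₀ = 1.9090 rad.
Bracket: h₀ sin ϕ sin δ + cos ϕ cos δ sin h₀ = 1.9090×0.45088×0.54902 + 0.89259×0.83581×0.94335 = 0.472558 + 0.703773 = 1.176331.
Q̄ = (S_0/π) × [bracket] = (1274/π) × 1.176331 = 477.03 W/m².
Daily total = Q̄ × 48.50 h × 3600 s/h = 477.03 × 48.50 × 3600 / 10⁶ = 83.29 MJ/m².

83.3 MJ/m²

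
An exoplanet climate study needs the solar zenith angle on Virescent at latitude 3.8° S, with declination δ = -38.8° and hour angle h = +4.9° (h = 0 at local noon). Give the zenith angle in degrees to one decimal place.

θ_z = 35.3°

cos θ_z = sin φ sin δ + cos φ cos δ cos h = 0.041527 + 0.774783 = 0.816310.
θ_z = arccos(0.816310) = 35.3°.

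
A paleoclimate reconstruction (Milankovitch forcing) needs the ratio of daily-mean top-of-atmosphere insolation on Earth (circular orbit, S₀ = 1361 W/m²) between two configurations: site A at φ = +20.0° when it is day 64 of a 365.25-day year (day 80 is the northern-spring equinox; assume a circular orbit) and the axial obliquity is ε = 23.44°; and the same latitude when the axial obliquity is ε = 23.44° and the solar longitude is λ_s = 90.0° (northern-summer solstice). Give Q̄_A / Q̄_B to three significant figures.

— Configuration A (φ=+20.0°):
Solar longitude: λ_s = 360° × (64 − 80)/365.25 = -15.770°, i.e. -15.770° + 360° = 344.230°.
sin δ = sin 23.44° × sin 344.230° = -0.10811, so δ = -6.206°.
cos H₀ = −tan(+20.0°) tan(-6.206°) = 0.0396, H₀ = 1.5312 rad.
Bracket: H₀ sin φ sin δ + cos φ cos δ sin H₀ = 1.5312×0.34202×-0.10811 + 0.93969×0.99414×0.99922 = -0.056617 + 0.933455 = 0.876838.
Q̄ = (S₀/π) × [bracket] = (1361/π) × 0.876838 = 379.86 W/m².
— Configuration B (φ=+20.0°):
Solar declination: sin δ = sin ε · sin λ_s = sin 23.44° × sin 90.0° = 0.39779, so δ = +23.440°.
cos H₀ = −tan(+20.0°) tan(+23.440°) = -0.1578, H₀ = 1.7293 rad.
Bracket: H₀ sin φ sin δ + cos φ cos δ sin H₀ = 1.7293×0.34202×0.39779 + 0.93969×0.91748×0.98747 = 0.235275 + 0.851344 = 1.086619.
Q̄ = (S₀/π) × [bracket] = (1361/π) × 1.086619 = 470.74 W/m².
Ratio Q̄_A / Q̄_B = 379.86 / 470.74 = 0.8069.

Q̄_A / Q̄_B ≈ 0.807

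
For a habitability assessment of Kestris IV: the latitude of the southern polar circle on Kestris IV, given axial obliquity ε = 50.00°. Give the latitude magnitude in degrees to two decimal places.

The polar circle is the lowest latitude that experiences at least one full rotation of continuous darkness at the northern-summer solstice; it lies at |ϕ| = 90° − ε = 90° − 50.00° = 40.00°.

40.00°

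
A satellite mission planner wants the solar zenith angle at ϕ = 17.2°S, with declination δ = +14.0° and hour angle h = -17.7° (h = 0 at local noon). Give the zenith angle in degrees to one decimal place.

θ_z = 35.8°

cos θ_z = sin ϕ sin δ + cos ϕ cos δ cos h = -0.071538 + 0.883024 = 0.811486.
θ_z = arccos(0.811486) = 35.8°.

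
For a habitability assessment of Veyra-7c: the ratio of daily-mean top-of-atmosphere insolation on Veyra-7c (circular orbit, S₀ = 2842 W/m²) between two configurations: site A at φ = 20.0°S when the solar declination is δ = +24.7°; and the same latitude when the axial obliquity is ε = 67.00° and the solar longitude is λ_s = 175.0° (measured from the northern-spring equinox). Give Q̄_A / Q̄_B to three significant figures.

Q̄_A / Q̄_B ≈ 0.717

— Configuration A (φ=-20.0°):
cos H₀ = −tan(-20.0°) tan(+24.700°) = 0.1674, H₀ = 1.4026 rad.
Bracket: H₀ sin φ sin δ + cos φ cos δ sin H₀ = 1.4026×-0.34202×0.41787 + 0.93969×0.90851×0.98589 = -0.200459 + 0.841672 = 0.641213.
Q̄ = (S₀/π) × [bracket] = (2842/π) × 0.641213 = 580.06 W/m².
— Configuration B (φ=-20.0°):
Solar declination: sin δ = sin ε · sin λ_s = sin 67.00° × sin 175.0° = 0.08023, so δ = +4.602°.
cos H₀ = −tan(-20.0°) tan(+4.602°) = 0.0293, H₀ = 1.5415 rad.
Bracket: H₀ sin φ sin δ + cos φ cos δ sin H₀ = 1.5415×-0.34202×0.08023 + 0.93969×0.99678×0.99957 = -0.042299 + 0.936261 = 0.893962.
Q̄ = (S₀/π) × [bracket] = (2842/π) × 0.893962 = 808.71 W/m².
Ratio Q̄_A / Q̄_B = 580.06 / 808.71 = 0.7173.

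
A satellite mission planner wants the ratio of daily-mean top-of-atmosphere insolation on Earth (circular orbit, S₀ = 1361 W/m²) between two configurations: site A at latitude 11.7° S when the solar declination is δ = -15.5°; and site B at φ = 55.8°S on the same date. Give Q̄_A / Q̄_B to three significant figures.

Q̄_A / Q̄_B ≈ 1.10

— Configuration A (φ=-11.7°):
cos H₀ = −tan(-11.7°) tan(-15.500°) = -0.0574, H₀ = 1.6283 rad.
Bracket: H₀ sin φ sin δ + cos φ cos δ sin H₀ = 1.6283×-0.20279×-0.26724 + 0.97922×0.96363×0.99835 = 0.088243 + 0.942049 = 1.030292.
Q̄ = (S₀/π) × [bracket] = (1361/π) × 1.030292 = 446.34 W/m².
— Configuration B (φ=-55.8°):
cos H₀ = −tan(-55.8°) tan(-15.500°) = -0.4081, H₀ = 1.9911 rad.
Bracket: H₀ sin φ sin δ + cos φ cos δ sin H₀ = 1.9911×-0.82708×-0.26724 + 0.56208×0.96363×0.91295 = 0.440091 + 0.494488 = 0.934579.
Q̄ = (S₀/π) × [bracket] = (1361/π) × 0.934579 = 404.88 W/m².
Ratio Q̄_A / Q̄_B = 446.34 / 404.88 = 1.102.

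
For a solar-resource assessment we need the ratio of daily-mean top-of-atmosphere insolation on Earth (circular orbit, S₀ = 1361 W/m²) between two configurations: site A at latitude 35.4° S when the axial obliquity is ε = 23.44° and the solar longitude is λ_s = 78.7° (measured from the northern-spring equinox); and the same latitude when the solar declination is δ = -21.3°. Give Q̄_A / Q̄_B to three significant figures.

Q̄_A / Q̄_B ≈ 0.384

— Configuration A (φ=-35.4°):
Solar declination: sin δ = sin ε · sin λ_s = sin 23.44° × sin 78.7° = 0.39008, so δ = +22.959°.
cos H₀ = −tan(-35.4°) tan(+22.959°) = 0.3011, H₀ = 1.2650 rad.
Bracket: H₀ sin φ sin δ + cos φ cos δ sin H₀ = 1.2650×-0.57928×0.39008 + 0.81513×0.92078×0.95360 = -0.285846 + 0.715730 = 0.429884.
Q̄ = (S₀/π) × [bracket] = (1361/π) × 0.429884 = 186.23 W/m².
— Configuration B (φ=-35.4°):
cos H₀ = −tan(-35.4°) tan(-21.300°) = -0.2771, H₀ = 1.8515 rad.
Bracket: H₀ sin φ sin δ + cos φ cos δ sin H₀ = 1.8515×-0.57928×-0.36325 + 0.81513×0.93169×0.96085 = 0.389599 + 0.729716 = 1.119315.
Q̄ = (S₀/π) × [bracket] = (1361/π) × 1.119315 = 484.91 W/m².
Ratio Q̄_A / Q̄_B = 186.23 / 484.91 = 0.3841.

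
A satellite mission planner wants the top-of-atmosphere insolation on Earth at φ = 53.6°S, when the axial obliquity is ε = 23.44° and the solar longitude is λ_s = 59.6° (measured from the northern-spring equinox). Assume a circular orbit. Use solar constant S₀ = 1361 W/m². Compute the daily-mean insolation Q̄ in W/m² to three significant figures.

Solar declination: sin δ = sin ε · sin λ_s = sin 23.44° × sin 59.6° = 0.34310, so δ = +20.066°.
cos H₀ = −tan(-53.6°) tan(+20.066°) = 0.4954, H₀ = 1.0525 rad.
Bracket: H₀ sin φ sin δ + cos φ cos δ sin H₀ = 1.0525×-0.80489×0.34310 + 0.59342×0.93930×0.86864 = -0.290656 + 0.484179 = 0.193523.
Q̄ = (S₀/π) × [bracket] = (1361/π) × 0.193523 = 83.84 W/m².

Q̄ ≈ 83.8 W/m²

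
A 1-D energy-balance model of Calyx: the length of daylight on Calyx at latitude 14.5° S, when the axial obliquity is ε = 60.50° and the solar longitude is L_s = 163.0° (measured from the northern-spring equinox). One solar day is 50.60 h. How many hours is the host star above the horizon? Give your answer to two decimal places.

Solar declination: sin δ = sin ε · sin L_s = sin 60.50° × sin 163.0° = 0.25447, so δ = +14.742°.
cos h₀ = −tan ϕ · tan δ = −tan(-14.5°) × tan(+14.742°) = 0.0680, so h₀ = 1.5027 rad = 86.10°.
Daylight = 2h₀/(2π) × 50.60 h = (1.5027/π) × 50.60 = 24.20 h.

24.20 h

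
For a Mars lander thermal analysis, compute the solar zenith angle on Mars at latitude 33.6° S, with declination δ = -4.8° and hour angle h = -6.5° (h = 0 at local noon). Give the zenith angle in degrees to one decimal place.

cos θ_z = sin φ sin δ + cos φ cos δ cos h = 0.046307 + 0.824665 = 0.870972.
θ_z = arccos(0.870972) = 29.4°.

θ_z = 29.4°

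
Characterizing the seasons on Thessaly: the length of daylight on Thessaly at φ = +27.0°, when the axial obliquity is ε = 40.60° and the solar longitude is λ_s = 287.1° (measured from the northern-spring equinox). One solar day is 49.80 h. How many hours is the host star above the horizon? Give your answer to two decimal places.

18.29 h

Solar declination: sin δ = sin ε · sin λ_s = sin 40.60° × sin 287.1° = -0.62201, so δ = -38.463°.
cos H₀ = −tan φ · tan δ = −tan(+27.0°) × tan(-38.463°) = 0.4048, so H₀ = 1.1541 rad = 66.12°.
Daylight = 2H₀/(2π) × 49.80 h = (1.1541/π) × 49.80 = 18.29 h.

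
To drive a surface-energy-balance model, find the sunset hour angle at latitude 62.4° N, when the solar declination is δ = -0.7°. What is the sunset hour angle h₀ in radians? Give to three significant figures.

cos h₀ = −tan ϕ · tan δ = −tan(+62.4°) × tan(-0.700°) = 0.0234, so h₀ = 1.5474 rad = 88.66°.

h₀ = 1.55 rad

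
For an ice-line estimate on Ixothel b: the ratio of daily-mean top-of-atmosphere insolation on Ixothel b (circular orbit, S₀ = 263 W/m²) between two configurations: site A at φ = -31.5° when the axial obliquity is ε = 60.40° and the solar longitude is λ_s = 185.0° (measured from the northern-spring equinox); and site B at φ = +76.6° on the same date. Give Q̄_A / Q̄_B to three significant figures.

— Configuration A (φ=-31.5°):
Solar declination: sin δ = sin ε · sin λ_s = sin 60.40° × sin 185.0° = -0.07578, so δ = -4.346°.
cos H₀ = −tan(-31.5°) tan(-4.346°) = -0.0466, H₀ = 1.6174 rad.
Bracket: H₀ sin φ sin δ + cos φ cos δ sin H₀ = 1.6174×-0.52250×-0.07578 + 0.85264×0.99712×0.99891 = 0.064041 + 0.849258 = 0.913299.
Q̄ = (S₀/π) × [bracket] = (263/π) × 0.913299 = 76.457 W/m².
— Configuration B (φ=+76.6°):
cos H₀ = −tan(+76.6°) tan(-4.346°) = 0.3190, H₀ = 1.2461 rad.
Bracket: H₀ sin φ sin δ + cos φ cos δ sin H₀ = 1.2461×0.97278×-0.07578 + 0.23175×0.99712×0.94775 = -0.091859 + 0.219008 = 0.127149.
Q̄ = (S₀/π) × [bracket] = (263/π) × 0.127149 = 10.644 W/m².
Ratio Q̄_A / Q̄_B = 76.457 / 10.644 = 7.183.

Q̄_A / Q̄_B ≈ 7.18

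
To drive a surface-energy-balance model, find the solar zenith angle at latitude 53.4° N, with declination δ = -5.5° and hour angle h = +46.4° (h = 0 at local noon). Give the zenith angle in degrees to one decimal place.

θ_z = 70.6°

cos θ_z = sin φ sin δ + cos φ cos δ cos h = -0.076947 + 0.409275 = 0.332328.
θ_z = arccos(0.332328) = 70.6°.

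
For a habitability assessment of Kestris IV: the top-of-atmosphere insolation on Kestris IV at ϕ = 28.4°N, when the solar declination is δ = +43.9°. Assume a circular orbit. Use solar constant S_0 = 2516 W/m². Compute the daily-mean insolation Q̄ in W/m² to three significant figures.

cos h₀ = −tan(+28.4°) tan(+43.900°) = -0.5203, h₀ = 2.1180 rad.
Bracket: h₀ sin ϕ sin δ + cos ϕ cos δ sin h₀ = 2.1180×0.47562×0.69340 + 0.87965×0.72055×0.85397 = 0.698506 + 0.541273 = 1.239779.
Q̄ = (S_0/π) × [bracket] = (2516/π) × 1.239779 = 992.9 W/m².

Q̄ ≈ 993 W/m²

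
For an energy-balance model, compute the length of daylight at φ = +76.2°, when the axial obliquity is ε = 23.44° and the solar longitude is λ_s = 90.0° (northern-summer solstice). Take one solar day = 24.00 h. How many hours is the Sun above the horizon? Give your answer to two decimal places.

24.00 h

Solar declination: sin δ = sin ε · sin λ_s = sin 23.44° × sin 90.0° = 0.39779, so δ = +23.440°.
Sunrise equation: cos H₀ = −tan φ · tan δ = -1.7652 ≤ −1, so the Sun never sets (polar day) and H₀ = π.
Daylight = 2H₀/(2π) × 24.00 h = (3.1416/π) × 24.00 = 24.00 h.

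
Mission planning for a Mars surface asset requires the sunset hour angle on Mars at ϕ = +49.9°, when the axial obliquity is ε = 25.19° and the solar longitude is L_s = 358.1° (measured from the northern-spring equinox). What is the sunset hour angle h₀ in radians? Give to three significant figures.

Solar declination: sin δ = sin ε · sin L_s = sin 25.19° × sin 358.1° = -0.01411, so δ = -0.809°.
cos h₀ = −tan ϕ · tan δ = −tan(+49.9°) × tan(-0.809°) = 0.0168, so h₀ = 1.5540 rad = 89.04°.

h₀ = 1.55 rad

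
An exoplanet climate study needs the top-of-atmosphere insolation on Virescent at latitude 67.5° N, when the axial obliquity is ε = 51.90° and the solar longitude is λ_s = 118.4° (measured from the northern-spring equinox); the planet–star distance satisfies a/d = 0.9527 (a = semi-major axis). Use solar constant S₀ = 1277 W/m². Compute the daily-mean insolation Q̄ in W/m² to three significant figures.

Q̄ ≈ 741 W/m²

Solar declination: sin δ = sin ε · sin λ_s = sin 51.90° × sin 118.4° = 0.69223, so δ = +43.807°.
cos H₀ = −tan(+67.5°) tan(+43.807°) = -2.3157 ≤ −1 ⇒ polar day, H₀ = π.
Bracket: H₀ sin φ sin δ + cos φ cos δ sin H₀ = 3.1416×0.92388×0.69223 + 0.38268×0.72168×0.00000 = 2.009171 + 0.000000 = 2.009171.
Inverse-square distance factor (a/d)² = 0.9527² = 0.907637.
Q̄ = (S₀/π) × 0.907637 × [bracket] = (1277/π) × 0.907637 × 2.009171 = 741.3 W/m².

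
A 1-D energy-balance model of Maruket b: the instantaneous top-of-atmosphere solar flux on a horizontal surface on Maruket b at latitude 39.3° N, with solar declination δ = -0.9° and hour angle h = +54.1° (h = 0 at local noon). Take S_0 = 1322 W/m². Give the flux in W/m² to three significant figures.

587 W/m²

cos θ_z = sin ϕ sin δ + cos ϕ cos δ cos h = -0.009949 + 0.453703 = 0.443754.
Flux = S_0 · cos θ_z = 1322 × 0.443754 = 586.6 W/m².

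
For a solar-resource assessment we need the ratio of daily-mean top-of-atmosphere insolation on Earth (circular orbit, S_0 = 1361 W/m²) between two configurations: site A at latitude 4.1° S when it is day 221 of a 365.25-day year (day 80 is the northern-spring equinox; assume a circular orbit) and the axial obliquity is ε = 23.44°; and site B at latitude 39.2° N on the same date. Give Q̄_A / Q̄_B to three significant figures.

— Configuration A (ϕ=-4.1°):
Solar longitude: L_s = 360° × (221 − 80)/365.25 = 138.973°.
sin δ = sin 23.44° × sin 138.973° = 0.26111, so δ = +15.136°.
cos h₀ = −tan(-4.1°) tan(+15.136°) = 0.0194, h₀ = 1.5514 rad.
Bracket: h₀ sin ϕ sin δ + cos ϕ cos δ sin h₀ = 1.5514×-0.07150×0.26111 + 0.99744×0.96531×0.99981 = -0.028964 + 0.962656 = 0.933692.
Q̄ = (S_0/π) × [bracket] = (1361/π) × 0.933692 = 404.49 W/m².
— Configuration B (ϕ=+39.2°):
cos h₀ = −tan(+39.2°) tan(+15.136°) = -0.2206, h₀ = 1.7932 rad.
Bracket: h₀ sin ϕ sin δ + cos ϕ cos δ sin h₀ = 1.7932×0.63203×0.26111 + 0.77494×0.96531×0.97536 = 0.295931 + 0.729625 = 1.025556.
Q̄ = (S_0/π) × [bracket] = (1361/π) × 1.025556 = 444.29 W/m².
Ratio Q̄_A / Q̄_B = 404.49 / 444.29 = 0.9104.

Q̄_A / Q̄_B ≈ 0.910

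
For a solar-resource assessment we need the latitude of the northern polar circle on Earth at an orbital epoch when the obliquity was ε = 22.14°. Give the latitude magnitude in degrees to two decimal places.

The polar circle is the lowest latitude that experiences at least one full rotation of continuous daylight at the northern-summer solstice; it lies at |ϕ| = 90° − ε = 90° − 22.14° = 67.86°.

67.86°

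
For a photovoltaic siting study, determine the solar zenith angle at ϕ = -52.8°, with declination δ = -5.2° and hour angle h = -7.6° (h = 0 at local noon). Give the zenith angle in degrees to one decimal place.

cos θ_z = sin ϕ sin δ + cos ϕ cos δ cos h = 0.072192 + 0.596822 = 0.669014.
θ_z = arccos(0.669014) = 48.0°.

θ_z = 48.0°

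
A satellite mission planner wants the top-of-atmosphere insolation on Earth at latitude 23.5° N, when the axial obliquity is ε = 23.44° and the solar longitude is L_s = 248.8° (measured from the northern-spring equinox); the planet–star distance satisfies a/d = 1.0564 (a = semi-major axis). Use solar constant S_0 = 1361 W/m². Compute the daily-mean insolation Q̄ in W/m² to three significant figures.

Q̄ ≈ 306 W/m²

Solar declination: sin δ = sin ε · sin L_s = sin 23.44° × sin 248.8° = -0.37087, so δ = -21.769°.
cos h₀ = −tan(+23.5°) tan(-21.769°) = 0.1736, h₀ = 1.3963 rad.
Bracket: h₀ sin ϕ sin δ + cos ϕ cos δ sin h₀ = 1.3963×0.39875×-0.37087 + 0.91706×0.92869×0.98481 = -0.206491 + 0.838728 = 0.632237.
Inverse-square distance factor (a/d)² = 1.0564² = 1.115981.
Q̄ = (S_0/π) × 1.115981 × [bracket] = (1361/π) × 1.115981 × 0.632237 = 305.7 W/m².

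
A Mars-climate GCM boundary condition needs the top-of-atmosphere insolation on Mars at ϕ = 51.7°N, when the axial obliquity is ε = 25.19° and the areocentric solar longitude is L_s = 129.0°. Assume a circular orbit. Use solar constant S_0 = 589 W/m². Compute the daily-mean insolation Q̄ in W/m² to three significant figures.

Q̄ ≈ 197 W/m²

sin δ = sin 25.19° × sin 129.0° = 0.33077, so δ = +19.316°.
cos h₀ = −tan(+51.7°) tan(+19.316°) = -0.4438, h₀ = 2.0306 rad.
Bracket: h₀ sin ϕ sin δ + cos ϕ cos δ sin h₀ = 2.0306×0.78478×0.33077 + 0.61978×0.94371×0.89612 = 0.527107 + 0.524134 = 1.051241.
Q̄ = (S_0/π) × [bracket] = (589/π) × 1.051241 = 197.1 W/m².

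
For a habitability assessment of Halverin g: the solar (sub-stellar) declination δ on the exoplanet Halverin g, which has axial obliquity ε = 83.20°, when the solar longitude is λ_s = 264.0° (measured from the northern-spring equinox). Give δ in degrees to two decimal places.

δ = -80.94°

sin δ = sin ε · sin λ_s = sin 83.20° × sin 264.0° = -0.987526.
δ = arcsin(-0.987526) = -80.94°.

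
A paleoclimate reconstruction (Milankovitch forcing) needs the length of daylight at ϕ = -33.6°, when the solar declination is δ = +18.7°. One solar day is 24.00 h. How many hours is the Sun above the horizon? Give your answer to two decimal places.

cos h₀ = −tan ϕ · tan δ = −tan(-33.6°) × tan(+18.700°) = 0.2249, so h₀ = 1.3440 rad = 77.00°.
Daylight = 2h₀/(2π) × 24.00 h = (1.3440/π) × 24.00 = 10.27 h.

10.27 h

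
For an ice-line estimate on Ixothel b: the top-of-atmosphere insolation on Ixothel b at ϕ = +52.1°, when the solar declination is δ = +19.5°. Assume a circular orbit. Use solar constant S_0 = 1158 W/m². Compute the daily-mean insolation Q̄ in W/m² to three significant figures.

cos h₀ = −tan(+52.1°) tan(+19.500°) = -0.4549, h₀ = 2.0430 rad.
Bracket: h₀ sin ϕ sin δ + cos ϕ cos δ sin h₀ = 2.0430×0.78908×0.33381 + 0.61429×0.94264×0.89055 = 0.538132 + 0.515677 = 1.053809.
Q̄ = (S_0/π) × [bracket] = (1158/π) × 1.053809 = 388.4 W/m².

Q̄ ≈ 388 W/m²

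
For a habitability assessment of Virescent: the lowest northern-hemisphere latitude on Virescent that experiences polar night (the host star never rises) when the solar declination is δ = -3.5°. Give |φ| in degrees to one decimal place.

Polar night requires cos H₀ = −tan φ tan δ ≥ 1, i.e. tan φ tan δ ≤ −1.
The boundary is |tan φ| · |tan δ| = 1, so |φ| = 90° − |δ| = 90° − 3.5° = 86.5° in the northern hemisphere.

|φ| = 86.5°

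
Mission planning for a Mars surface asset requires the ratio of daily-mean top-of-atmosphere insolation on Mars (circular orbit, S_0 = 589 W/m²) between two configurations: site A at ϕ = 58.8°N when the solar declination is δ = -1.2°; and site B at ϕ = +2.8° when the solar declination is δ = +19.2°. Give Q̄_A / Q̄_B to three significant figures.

Q̄_A / Q̄_B ≈ 0.506

— Configuration A (ϕ=+58.8°):
cos h₀ = −tan(+58.8°) tan(-1.200°) = 0.0346, h₀ = 1.5362 rad.
Bracket: h₀ sin ϕ sin δ + cos ϕ cos δ sin h₀ = 1.5362×0.85536×-0.02094 + 0.51803×0.99978×0.99940 = -0.027515 + 0.517605 = 0.490090.
Q̄ = (S_0/π) × [bracket] = (589/π) × 0.490090 = 91.884 W/m².
— Configuration B (ϕ=+2.8°):
cos h₀ = −tan(+2.8°) tan(+19.200°) = -0.0170, h₀ = 1.5878 rad.
Bracket: h₀ sin ϕ sin δ + cos ϕ cos δ sin h₀ = 1.5878×0.04885×0.32887 + 0.99881×0.94438×0.99985 = 0.025508 + 0.943115 = 0.968623.
Q̄ = (S_0/π) × [bracket] = (589/π) × 0.968623 = 181.60 W/m².
Ratio Q̄_A / Q̄_B = 91.884 / 181.60 = 0.5060.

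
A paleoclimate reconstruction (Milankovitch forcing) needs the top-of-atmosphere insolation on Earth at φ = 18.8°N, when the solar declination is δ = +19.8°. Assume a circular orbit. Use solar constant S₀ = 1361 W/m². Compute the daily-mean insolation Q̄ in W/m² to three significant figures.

Q̄ ≈ 463 W/m²

cos H₀ = −tan(+18.8°) tan(+19.800°) = -0.1226, H₀ = 1.6937 rad.
Bracket: H₀ sin φ sin δ + cos φ cos δ sin H₀ = 1.6937×0.32227×0.33874 + 0.94665×0.94088×0.99246 = 0.184894 + 0.883968 = 1.068862.
Q̄ = (S₀/π) × [bracket] = (1361/π) × 1.068862 = 463.1 W/m².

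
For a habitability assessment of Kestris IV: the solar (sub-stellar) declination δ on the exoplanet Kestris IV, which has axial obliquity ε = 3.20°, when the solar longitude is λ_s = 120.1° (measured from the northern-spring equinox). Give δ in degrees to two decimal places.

δ = +2.77°

sin δ = sin ε · sin λ_s = sin 3.20° × sin 120.1° = 0.048294.
δ = arcsin(0.048294) = +2.77°.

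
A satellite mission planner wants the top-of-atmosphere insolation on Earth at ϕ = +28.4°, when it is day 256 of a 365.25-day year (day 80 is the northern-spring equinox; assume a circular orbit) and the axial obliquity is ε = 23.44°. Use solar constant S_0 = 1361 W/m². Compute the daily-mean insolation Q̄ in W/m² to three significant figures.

Solar longitude: L_s = 360° × (256 − 80)/365.25 = 173.470°.
sin δ = sin 23.44° × sin 173.470° = 0.04524, so δ = +2.593°.
cos h₀ = −tan(+28.4°) tan(+2.593°) = -0.0245, h₀ = 1.5953 rad.
Bracket: h₀ sin ϕ sin δ + cos ϕ cos δ sin h₀ = 1.5953×0.47562×0.04524 + 0.87965×0.99898×0.99970 = 0.034326 + 0.878489 = 0.912815.
Q̄ = (S_0/π) × [bracket] = (1361/π) × 0.912815 = 395.4 W/m².

Q̄ ≈ 395 W/m²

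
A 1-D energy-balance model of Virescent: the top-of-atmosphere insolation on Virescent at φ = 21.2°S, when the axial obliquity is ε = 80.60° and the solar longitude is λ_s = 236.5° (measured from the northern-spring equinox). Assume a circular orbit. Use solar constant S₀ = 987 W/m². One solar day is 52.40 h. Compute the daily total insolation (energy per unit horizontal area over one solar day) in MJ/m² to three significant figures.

Solar declination: sin δ = sin ε · sin λ_s = sin 80.60° × sin 236.5° = -0.82269, so δ = -55.355°.
cos H₀ = −tan(-21.2°) tan(-55.355°) = -0.5613, H₀ = 2.1668 rad.
Bracket: H₀ sin φ sin δ + cos φ cos δ sin H₀ = 2.1668×-0.36162×-0.82269 + 0.93232×0.56849×0.82761 = 0.644626 + 0.438645 = 1.083271.
Q̄ = (S₀/π) × [bracket] = (987/π) × 1.083271 = 340.33 W/m².
Daily total = Q̄ × 52.40 h × 3600 s/h = 340.33 × 52.40 × 3600 / 10⁶ = 64.20 MJ/m².

64.2 MJ/m²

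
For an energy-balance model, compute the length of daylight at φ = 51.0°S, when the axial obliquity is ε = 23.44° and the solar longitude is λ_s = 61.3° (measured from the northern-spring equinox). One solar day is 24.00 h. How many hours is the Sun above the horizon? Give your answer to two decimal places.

8.35 h

Solar declination: sin δ = sin ε · sin λ_s = sin 23.44° × sin 61.3° = 0.34892, so δ = +20.421°.
cos H₀ = −tan φ · tan δ = −tan(-51.0°) × tan(+20.421°) = 0.4598, so H₀ = 1.0931 rad = 62.63°.
Daylight = 2H₀/(2π) × 24.00 h = (1.0931/π) × 24.00 = 8.35 h.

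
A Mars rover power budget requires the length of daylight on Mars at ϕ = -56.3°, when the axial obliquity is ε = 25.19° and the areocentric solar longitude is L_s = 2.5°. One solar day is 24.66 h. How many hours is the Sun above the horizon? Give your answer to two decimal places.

sin δ = sin 25.19° × sin 2.5° = 0.01857, so δ = +1.064°.
cos h₀ = −tan ϕ · tan δ = −tan(-56.3°) × tan(+1.064°) = 0.0278, so h₀ = 1.5430 rad = 88.40°.
Daylight = 2h₀/(2π) × 24.66 h = (1.5430/π) × 24.66 = 12.11 h.

12.11 h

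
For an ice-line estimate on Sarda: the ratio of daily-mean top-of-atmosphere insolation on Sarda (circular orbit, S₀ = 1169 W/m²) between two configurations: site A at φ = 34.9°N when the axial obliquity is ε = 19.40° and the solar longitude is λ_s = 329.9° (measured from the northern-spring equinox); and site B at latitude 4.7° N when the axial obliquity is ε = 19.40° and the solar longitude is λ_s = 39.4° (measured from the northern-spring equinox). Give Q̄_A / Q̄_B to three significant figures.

Q̄_A / Q̄_B ≈ 0.664

— Configuration A (φ=+34.9°):
Solar declination: sin δ = sin ε · sin λ_s = sin 19.40° × sin 329.9° = -0.16658, so δ = -9.589°.
cos H₀ = −tan(+34.9°) tan(-9.589°) = 0.1179, H₀ = 1.4527 rad.
Bracket: H₀ sin φ sin δ + cos φ cos δ sin H₀ = 1.4527×0.57215×-0.16658 + 0.82015×0.98603×0.99303 = -0.138455 + 0.803056 = 0.664601.
Q̄ = (S₀/π) × [bracket] = (1169/π) × 0.664601 = 247.30 W/m².
— Configuration B (φ=+4.7°):
Solar declination: sin δ = sin ε · sin λ_s = sin 19.40° × sin 39.4° = 0.21083, so δ = +12.171°.
cos H₀ = −tan(+4.7°) tan(+12.171°) = -0.0177, H₀ = 1.5885 rad.
Bracket: H₀ sin φ sin δ + cos φ cos δ sin H₀ = 1.5885×0.08194×0.21083 + 0.99664×0.97752×0.99984 = 0.027442 + 0.974080 = 1.001522.
Q̄ = (S₀/π) × [bracket] = (1169/π) × 1.001522 = 372.67 W/m².
Ratio Q̄_A / Q̄_B = 247.30 / 372.67 = 0.6636.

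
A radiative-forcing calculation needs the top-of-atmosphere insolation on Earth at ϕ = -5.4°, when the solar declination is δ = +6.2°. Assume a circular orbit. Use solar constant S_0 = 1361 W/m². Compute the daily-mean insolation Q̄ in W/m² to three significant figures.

cos h₀ = −tan(-5.4°) tan(+6.200°) = 0.0103, h₀ = 1.5605 rad.
Bracket: h₀ sin ϕ sin δ + cos ϕ cos δ sin h₀ = 1.5605×-0.09411×0.10800 + 0.99556×0.99415×0.99995 = -0.015861 + 0.989686 = 0.973825.
Q̄ = (S_0/π) × [bracket] = (1361/π) × 0.973825 = 421.9 W/m².

Q̄ ≈ 422 W/m²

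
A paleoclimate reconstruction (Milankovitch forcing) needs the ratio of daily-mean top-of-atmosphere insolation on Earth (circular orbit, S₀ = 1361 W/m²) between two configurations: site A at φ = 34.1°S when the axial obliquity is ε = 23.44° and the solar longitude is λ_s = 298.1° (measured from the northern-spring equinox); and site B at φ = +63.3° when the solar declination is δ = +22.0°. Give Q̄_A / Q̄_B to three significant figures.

Q̄_A / Q̄_B ≈ 1.02

— Configuration A (φ=-34.1°):
Solar declination: sin δ = sin ε · sin λ_s = sin 23.44° × sin 298.1° = -0.35090, so δ = -20.542°.
cos H₀ = −tan(-34.1°) tan(-20.542°) = -0.2537, H₀ = 1.8273 rad.
Bracket: H₀ sin φ sin δ + cos φ cos δ sin H₀ = 1.8273×-0.56064×-0.35090 + 0.82806×0.93641×0.96728 = 0.359482 + 0.750032 = 1.109514.
Q̄ = (S₀/π) × [bracket] = (1361/π) × 1.109514 = 480.66 W/m².
— Configuration B (φ=+63.3°):
cos H₀ = −tan(+63.3°) tan(+22.000°) = -0.8033, H₀ = 2.5036 rad.
Bracket: H₀ sin φ sin δ + cos φ cos δ sin H₀ = 2.5036×0.89337×0.37461 + 0.44932×0.92718×0.59555 = 0.837868 + 0.248106 = 1.085974.
Q̄ = (S₀/π) × [bracket] = (1361/π) × 1.085974 = 470.47 W/m².
Ratio Q̄_A / Q̄_B = 480.66 / 470.47 = 1.022.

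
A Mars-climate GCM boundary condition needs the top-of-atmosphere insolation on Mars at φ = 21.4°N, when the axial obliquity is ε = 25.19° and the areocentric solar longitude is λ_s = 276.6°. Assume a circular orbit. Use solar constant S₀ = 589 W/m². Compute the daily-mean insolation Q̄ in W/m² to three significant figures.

Q̄ ≈ 115 W/m²

sin δ = sin 25.19° × sin 276.6° = -0.42280, so δ = -25.012°.
cos H₀ = −tan(+21.4°) tan(-25.012°) = 0.1828, H₀ = 1.3869 rad.
Bracket: H₀ sin φ sin δ + cos φ cos δ sin H₀ = 1.3869×0.36488×-0.42280 + 0.93106×0.90622×0.98314 = -0.213959 + 0.829520 = 0.615561.
Q̄ = (S₀/π) × [bracket] = (589/π) × 0.615561 = 115.4 W/m².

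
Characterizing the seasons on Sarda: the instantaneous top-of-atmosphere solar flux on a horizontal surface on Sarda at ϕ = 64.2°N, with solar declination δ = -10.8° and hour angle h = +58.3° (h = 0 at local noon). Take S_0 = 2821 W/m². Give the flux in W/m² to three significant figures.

158 W/m²

cos θ_z = sin ϕ sin δ + cos ϕ cos δ cos h = -0.168703 + 0.224651 = 0.055948.
Flux = S_0 · cos θ_z = 2821 × 0.055948 = 157.8 W/m².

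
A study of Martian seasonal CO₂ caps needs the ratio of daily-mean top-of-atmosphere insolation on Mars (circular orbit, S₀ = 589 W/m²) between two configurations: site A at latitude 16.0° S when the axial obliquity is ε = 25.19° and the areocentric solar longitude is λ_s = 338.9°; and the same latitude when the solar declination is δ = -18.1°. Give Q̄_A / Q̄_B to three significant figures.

Q̄_A / Q̄_B ≈ 0.967

— Configuration A (φ=-16.0°):
sin δ = sin 25.19° × sin 338.9° = -0.15322, so δ = -8.814°.
cos H₀ = −tan(-16.0°) tan(-8.814°) = -0.0445, H₀ = 1.6153 rad.
Bracket: H₀ sin φ sin δ + cos φ cos δ sin H₀ = 1.6153×-0.27564×-0.15322 + 0.96126×0.98819×0.99901 = 0.068220 + 0.948967 = 1.017187.
Q̄ = (S₀/π) × [bracket] = (589/π) × 1.017187 = 190.71 W/m².
— Configuration B (φ=-16.0°):
cos H₀ = −tan(-16.0°) tan(-18.100°) = -0.0937, H₀ = 1.6647 rad.
Bracket: H₀ sin φ sin δ + cos φ cos δ sin H₀ = 1.6647×-0.27564×-0.31068 + 0.96126×0.95052×0.99560 = 0.142558 + 0.909677 = 1.052235.
Q̄ = (S₀/π) × [bracket] = (589/π) × 1.052235 = 197.28 W/m².
Ratio Q̄_A / Q̄_B = 190.71 / 197.28 = 0.9667.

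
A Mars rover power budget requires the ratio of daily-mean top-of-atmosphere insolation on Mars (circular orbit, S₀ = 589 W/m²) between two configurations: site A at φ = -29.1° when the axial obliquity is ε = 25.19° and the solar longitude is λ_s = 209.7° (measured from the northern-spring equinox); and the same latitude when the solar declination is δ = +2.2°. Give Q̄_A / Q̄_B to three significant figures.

— Configuration A (φ=-29.1°):
Solar declination: sin δ = sin ε · sin λ_s = sin 25.19° × sin 209.7° = -0.21088, so δ = -12.174°.
cos H₀ = −tan(-29.1°) tan(-12.174°) = -0.1201, H₀ = 1.6912 rad.
Bracket: H₀ sin φ sin δ + cos φ cos δ sin H₀ = 1.6912×-0.48634×-0.21088 + 0.87377×0.97751×0.99277 = 0.173448 + 0.847944 = 1.021392.
Q̄ = (S₀/π) × [bracket] = (589/π) × 1.021392 = 191.50 W/m².
— Configuration B (φ=-29.1°):
cos H₀ = −tan(-29.1°) tan(+2.200°) = 0.0214, H₀ = 1.5494 rad.
Bracket: H₀ sin φ sin δ + cos φ cos δ sin H₀ = 1.5494×-0.48634×0.03839 + 0.87377×0.99926×0.99977 = -0.028928 + 0.872923 = 0.843995.
Q̄ = (S₀/π) × [bracket] = (589/π) × 0.843995 = 158.24 W/m².
Ratio Q̄_A / Q̄_B = 191.50 / 158.24 = 1.210.

Q̄_A / Q̄_B ≈ 1.21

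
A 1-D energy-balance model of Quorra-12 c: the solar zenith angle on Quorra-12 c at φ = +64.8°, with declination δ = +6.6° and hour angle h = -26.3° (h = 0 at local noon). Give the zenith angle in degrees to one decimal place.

θ_z = 61.1°

cos θ_z = sin φ sin δ + cos φ cos δ cos h = 0.103998 + 0.379176 = 0.483174.
θ_z = arccos(0.483174) = 61.1°.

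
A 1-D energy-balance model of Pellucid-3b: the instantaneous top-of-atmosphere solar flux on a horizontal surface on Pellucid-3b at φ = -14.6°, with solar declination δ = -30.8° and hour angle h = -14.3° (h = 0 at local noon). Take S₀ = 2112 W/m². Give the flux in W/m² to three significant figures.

1.97e+03 W/m²

cos θ_z = sin φ sin δ + cos φ cos δ cos h = 0.129070 + 0.805469 = 0.934539.
Flux = S₀ · cos θ_z = 2112 × 0.934539 = 1974 W/m².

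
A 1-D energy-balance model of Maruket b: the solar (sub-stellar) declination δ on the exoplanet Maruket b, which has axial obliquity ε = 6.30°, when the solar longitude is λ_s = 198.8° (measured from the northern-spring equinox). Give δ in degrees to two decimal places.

sin δ = sin ε · sin λ_s = sin 6.30° × sin 198.8° = -0.035364.
δ = arcsin(-0.035364) = -2.03°.

δ = -2.03°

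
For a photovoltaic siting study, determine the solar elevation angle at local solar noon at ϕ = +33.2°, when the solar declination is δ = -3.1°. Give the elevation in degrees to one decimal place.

At local noon the hour angle is zero, so the zenith angle equals |ϕ − δ| = |+33.2° − (-3.100°)| = 36.300°.
Elevation = 90° − 36.300° = 53.7°.

53.7°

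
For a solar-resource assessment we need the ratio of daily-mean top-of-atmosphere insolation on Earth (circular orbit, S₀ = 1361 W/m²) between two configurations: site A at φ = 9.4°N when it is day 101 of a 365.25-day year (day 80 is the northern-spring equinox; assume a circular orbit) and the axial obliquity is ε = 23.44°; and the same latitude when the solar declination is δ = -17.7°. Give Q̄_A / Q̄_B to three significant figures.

Q̄_A / Q̄_B ≈ 1.17

— Configuration A (φ=+9.4°):
Solar longitude: λ_s = 360° × (101 − 80)/365.25 = 20.698°.
sin δ = sin 23.44° × sin 20.698° = 0.14060, so δ = +8.082°.
cos H₀ = −tan(+9.4°) tan(+8.082°) = -0.0235, H₀ = 1.5943 rad.
Bracket: H₀ sin φ sin δ + cos φ cos δ sin H₀ = 1.5943×0.16333×0.14060 + 0.98657×0.99007×0.99972 = 0.036612 + 0.976500 = 1.013112.
Q̄ = (S₀/π) × [bracket] = (1361/π) × 1.013112 = 438.90 W/m².
— Configuration B (φ=+9.4°):
cos H₀ = −tan(+9.4°) tan(-17.700°) = 0.0528, H₀ = 1.5179 rad.
Bracket: H₀ sin φ sin δ + cos φ cos δ sin H₀ = 1.5179×0.16333×-0.30403 + 0.98657×0.95266×0.99860 = -0.075375 + 0.938550 = 0.863175.
Q̄ = (S₀/π) × [bracket] = (1361/π) × 0.863175 = 373.94 W/m².
Ratio Q̄_A / Q̄_B = 438.90 / 373.94 = 1.174.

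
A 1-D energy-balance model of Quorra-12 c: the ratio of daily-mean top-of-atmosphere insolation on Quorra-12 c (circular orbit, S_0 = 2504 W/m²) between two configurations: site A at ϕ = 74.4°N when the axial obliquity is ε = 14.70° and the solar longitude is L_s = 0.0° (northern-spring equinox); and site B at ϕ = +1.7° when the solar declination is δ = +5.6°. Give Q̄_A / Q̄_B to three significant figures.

Q̄_A / Q̄_B ≈ 0.269

— Configuration A (ϕ=+74.4°):
Solar declination: sin δ = sin ε · sin L_s = sin 14.70° × sin 0.0° = 0.00000, so δ = +0.000°.
cos h₀ = −tan(+74.4°) tan(+0.000°) = -0.0000, h₀ = 1.5708 rad.
Bracket: h₀ sin ϕ sin δ + cos ϕ cos δ sin h₀ = 1.5708×0.96316×0.00000 + 0.26892×1.00000×1.00000 = 0.000000 + 0.268920 = 0.268920.
Q̄ = (S_0/π) × [bracket] = (2504/π) × 0.268920 = 214.34 W/m².
— Configuration B (ϕ=+1.7°):
cos h₀ = −tan(+1.7°) tan(+5.600°) = -0.0029, h₀ = 1.5737 rad.
Bracket: h₀ sin ϕ sin δ + cos ϕ cos δ sin h₀ = 1.5737×0.02967×0.09758 + 0.99956×0.99523×1.00000 = 0.004556 + 0.994792 = 0.999348.
Q̄ = (S_0/π) × [bracket] = (2504/π) × 0.999348 = 796.53 W/m².
Ratio Q̄_A / Q̄_B = 214.34 / 796.53 = 0.2691.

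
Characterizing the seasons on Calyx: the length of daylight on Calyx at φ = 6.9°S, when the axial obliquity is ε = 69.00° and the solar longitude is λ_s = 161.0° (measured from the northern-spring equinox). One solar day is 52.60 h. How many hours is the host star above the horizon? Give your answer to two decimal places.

Solar declination: sin δ = sin ε · sin λ_s = sin 69.00° × sin 161.0° = 0.30394, so δ = +17.695°.
cos H₀ = −tan φ · tan δ = −tan(-6.9°) × tan(+17.695°) = 0.0386, so H₀ = 1.5322 rad = 87.79°.
Daylight = 2H₀/(2π) × 52.60 h = (1.5322/π) × 52.60 = 25.65 h.

25.65 h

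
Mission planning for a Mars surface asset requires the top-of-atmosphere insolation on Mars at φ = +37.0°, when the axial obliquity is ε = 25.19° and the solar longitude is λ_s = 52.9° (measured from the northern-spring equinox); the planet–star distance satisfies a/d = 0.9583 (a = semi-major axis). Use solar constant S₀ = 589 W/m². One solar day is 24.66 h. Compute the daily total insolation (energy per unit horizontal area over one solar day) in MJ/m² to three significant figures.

16.8 MJ/m²

Solar declination: sin δ = sin ε · sin λ_s = sin 25.19° × sin 52.9° = 0.33947, so δ = +19.845°.
cos H₀ = −tan(+37.0°) tan(+19.845°) = -0.2720, H₀ = 1.8462 rad.
Bracket: H₀ sin φ sin δ + cos φ cos δ sin H₀ = 1.8462×0.60182×0.33947 + 0.79864×0.94062×0.96231 = 0.377178 + 0.722903 = 1.100081.
Inverse-square distance factor (a/d)² = 0.9583² = 0.918339.
Q̄ = (S₀/π) × 0.918339 × [bracket] = (589/π) × 0.918339 × 1.100081 = 189.41 W/m².
Daily total = Q̄ × 24.66 h × 3600 s/h = 189.41 × 24.66 × 3600 / 10⁶ = 16.82 MJ/m².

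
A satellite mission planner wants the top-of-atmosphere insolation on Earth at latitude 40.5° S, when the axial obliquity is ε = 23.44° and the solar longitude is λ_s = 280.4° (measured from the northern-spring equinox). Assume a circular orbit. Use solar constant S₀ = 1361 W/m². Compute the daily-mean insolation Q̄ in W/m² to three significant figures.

Q̄ ≈ 496 W/m²

Solar declination: sin δ = sin ε · sin λ_s = sin 23.44° × sin 280.4° = -0.39125, so δ = -23.033°.
cos H₀ = −tan(-40.5°) tan(-23.033°) = -0.3631, H₀ = 1.9424 rad.
Bracket: H₀ sin φ sin δ + cos φ cos δ sin H₀ = 1.9424×-0.64945×-0.39125 + 0.76041×0.92028×0.93175 = 0.493559 + 0.652029 = 1.145588.
Q̄ = (S₀/π) × [bracket] = (1361/π) × 1.145588 = 496.3 W/m².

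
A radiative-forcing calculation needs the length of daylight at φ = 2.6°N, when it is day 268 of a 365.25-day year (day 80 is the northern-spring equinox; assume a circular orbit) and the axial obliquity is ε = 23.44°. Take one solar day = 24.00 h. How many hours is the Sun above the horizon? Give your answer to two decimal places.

Solar longitude: λ_s = 360° × (268 − 80)/365.25 = 185.298°.
sin δ = sin 23.44° × sin 185.298° = -0.03673, so δ = -2.105°.
cos H₀ = −tan φ · tan δ = −tan(+2.6°) × tan(-2.105°) = 0.0017, so H₀ = 1.5691 rad = 89.90°.
Daylight = 2H₀/(2π) × 24.00 h = (1.5691/π) × 24.00 = 11.99 h.

11.99 h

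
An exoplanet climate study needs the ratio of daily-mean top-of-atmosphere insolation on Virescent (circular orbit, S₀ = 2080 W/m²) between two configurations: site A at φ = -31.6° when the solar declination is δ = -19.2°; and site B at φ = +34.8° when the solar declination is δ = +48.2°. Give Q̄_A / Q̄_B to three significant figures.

Q̄_A / Q̄_B ≈ 0.786

— Configuration A (φ=-31.6°):
cos H₀ = −tan(-31.6°) tan(-19.200°) = -0.2142, H₀ = 1.7867 rad.
Bracket: H₀ sin φ sin δ + cos φ cos δ sin H₀ = 1.7867×-0.52399×-0.32887 + 0.85173×0.94438×0.97678 = 0.307892 + 0.785680 = 1.093572.
Q̄ = (S₀/π) × [bracket] = (2080/π) × 1.093572 = 724.04 W/m².
— Configuration B (φ=+34.8°):
cos H₀ = −tan(+34.8°) tan(+48.200°) = -0.7773, H₀ = 2.4612 rad.
Bracket: H₀ sin φ sin δ + cos φ cos δ sin H₀ = 2.4612×0.57071×0.74548 + 0.82115×0.66653×0.62909 = 1.047125 + 0.344314 = 1.391439.
Q̄ = (S₀/π) × [bracket] = (2080/π) × 1.391439 = 921.25 W/m².
Ratio Q̄_A / Q̄_B = 724.04 / 921.25 = 0.7859.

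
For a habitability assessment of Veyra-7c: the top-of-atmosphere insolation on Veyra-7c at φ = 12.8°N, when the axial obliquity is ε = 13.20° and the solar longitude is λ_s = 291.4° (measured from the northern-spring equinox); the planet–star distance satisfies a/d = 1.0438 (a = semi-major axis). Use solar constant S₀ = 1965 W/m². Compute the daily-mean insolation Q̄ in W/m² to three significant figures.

Q̄ ≈ 600 W/m²

Solar declination: sin δ = sin ε · sin λ_s = sin 13.20° × sin 291.4° = -0.21261, so δ = -12.275°.
cos H₀ = −tan(+12.8°) tan(-12.275°) = 0.0494, H₀ = 1.5213 rad.
Bracket: H₀ sin φ sin δ + cos φ cos δ sin H₀ = 1.5213×0.22155×-0.21261 + 0.97515×0.97714×0.99878 = -0.071659 + 0.951696 = 0.880037.
Inverse-square distance factor (a/d)² = 1.0438² = 1.089518.
Q̄ = (S₀/π) × 1.089518 × [bracket] = (1965/π) × 1.089518 × 0.880037 = 599.7 W/m².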